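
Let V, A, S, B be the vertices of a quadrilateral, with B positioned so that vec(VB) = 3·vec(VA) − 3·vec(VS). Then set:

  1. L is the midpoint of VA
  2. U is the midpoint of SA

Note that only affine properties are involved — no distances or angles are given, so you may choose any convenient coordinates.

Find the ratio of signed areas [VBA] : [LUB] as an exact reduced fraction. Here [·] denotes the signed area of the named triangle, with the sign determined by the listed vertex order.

Assign V = (0, 0), A = (1, 0), S = (0, 1), B = (3, -3) — the answer is frame-independent, so this choice is without loss of generality.
1. L is the midpoint of VA ⇒ L = (1/2, 0)
2. U is the midpoint of SA ⇒ U = (1/2, 1/2)
2·[VBA] = 3, 2·[LUB] = -5/4
[VBA]:[LUB] = 3:-5/4 = -12/5

[VBA]:[LUB] = -12/5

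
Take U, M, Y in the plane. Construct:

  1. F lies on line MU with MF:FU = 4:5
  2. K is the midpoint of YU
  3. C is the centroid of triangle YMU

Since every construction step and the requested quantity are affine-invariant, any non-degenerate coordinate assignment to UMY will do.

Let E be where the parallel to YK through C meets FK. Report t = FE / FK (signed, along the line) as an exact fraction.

Assign U = (0, 0), M = (1, 0), Y = (0, 1) — the answer is frame-independent, so this choice is without loss of generality.
1. F lies on line MU with MF:FU = 4:5 ⇒ F = (5/9, 0)
2. K is the midpoint of YU ⇒ K = (0, 1/2)
3. C is the centroid of triangle YMU ⇒ C = (1/3, 1/3)
through C parallel to YK: direction (0, -1/2); meets FK at E = (1/3, 1/5)
E = F + t·(K−F) with t = 2/5

t = 2/5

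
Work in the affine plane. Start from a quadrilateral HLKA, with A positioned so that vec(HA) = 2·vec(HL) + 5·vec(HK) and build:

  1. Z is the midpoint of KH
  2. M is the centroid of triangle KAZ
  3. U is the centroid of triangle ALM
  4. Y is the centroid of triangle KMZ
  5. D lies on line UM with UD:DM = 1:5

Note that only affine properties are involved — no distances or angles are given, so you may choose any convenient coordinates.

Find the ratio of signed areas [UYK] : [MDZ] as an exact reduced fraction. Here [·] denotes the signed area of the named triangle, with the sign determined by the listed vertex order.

[UYK]:[MDZ] = 2/35

Choose coordinates H = (0, 0), L = (1, 0), K = (0, 1), A = (2, 5).
1. Z is the midpoint of KH ⇒ Z = (0, 1/2)
2. M is the centroid of triangle KAZ ⇒ M = (2/3, 13/6)
3. U is the centroid of triangle ALM ⇒ U = (11/9, 43/18)
4. Y is the centroid of triangle KMZ ⇒ Y = (2/9, 11/9)
5. D lies on line UM with UD:DM = 1:5 ⇒ D = (61/54, 127/54)
2·[UYK] = -1/27, 2·[MDZ] = -35/54
[UYK]:[MDZ] = -1/27:-35/54 = 2/35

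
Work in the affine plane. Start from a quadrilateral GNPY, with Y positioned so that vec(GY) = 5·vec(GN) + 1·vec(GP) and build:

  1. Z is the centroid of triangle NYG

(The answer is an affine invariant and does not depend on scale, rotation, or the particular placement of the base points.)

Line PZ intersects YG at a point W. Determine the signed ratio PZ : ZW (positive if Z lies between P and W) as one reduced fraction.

Assign G = (0, 0), N = (1, 0), P = (0, 1), Y = (5, 1) — the answer is frame-independent, so this choice is without loss of generality.
1. Z is the centroid of triangle NYG ⇒ Z = (2, 1/3)
line PZ meets YG at W = (15/8, 3/8)
Z = P + t·(W−P) with t = 16/15, so PZ:ZW = 16/15:-1/15

PZ:ZW = -16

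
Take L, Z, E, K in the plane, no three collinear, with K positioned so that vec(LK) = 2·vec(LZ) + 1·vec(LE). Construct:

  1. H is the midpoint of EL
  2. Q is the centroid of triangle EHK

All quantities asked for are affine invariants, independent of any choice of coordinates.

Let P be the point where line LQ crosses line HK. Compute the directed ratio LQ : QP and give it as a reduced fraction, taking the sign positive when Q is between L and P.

LQ:QP = -4

Set L = (0, 0), Z = (1, 0), E = (0, 1), K = (2, 1); any affine frame gives the same invariant.
1. H is the midpoint of EL ⇒ H = (0, 1/2)
2. Q is the centroid of triangle EHK ⇒ Q = (2/3, 5/6)
line LQ meets HK at P = (1/2, 5/8)
Q = L + t·(P−L) with t = 4/3, so LQ:QP = 4/3:-1/3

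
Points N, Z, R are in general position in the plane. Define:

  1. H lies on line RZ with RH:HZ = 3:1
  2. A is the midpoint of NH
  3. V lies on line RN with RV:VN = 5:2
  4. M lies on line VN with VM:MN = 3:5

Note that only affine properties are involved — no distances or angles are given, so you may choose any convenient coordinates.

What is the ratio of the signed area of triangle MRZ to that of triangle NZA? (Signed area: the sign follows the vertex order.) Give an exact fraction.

[MRZ]:[NZA] = -46/7

Assign N = (0, 0), Z = (1, 0), R = (0, 1) — the answer is frame-independent, so this choice is without loss of generality.
1. H lies on line RZ with RH:HZ = 3:1 ⇒ H = (3/4, 1/4)
2. A is the midpoint of NH ⇒ A = (3/8, 1/8)
3. V lies on line RN with RV:VN = 5:2 ⇒ V = (0, 2/7)
4. M lies on line VN with VM:MN = 3:5 ⇒ M = (0, 5/28)
2·[MRZ] = -23/28, 2·[NZA] = 1/8
[MRZ]:[NZA] = -23/28:1/8 = -46/7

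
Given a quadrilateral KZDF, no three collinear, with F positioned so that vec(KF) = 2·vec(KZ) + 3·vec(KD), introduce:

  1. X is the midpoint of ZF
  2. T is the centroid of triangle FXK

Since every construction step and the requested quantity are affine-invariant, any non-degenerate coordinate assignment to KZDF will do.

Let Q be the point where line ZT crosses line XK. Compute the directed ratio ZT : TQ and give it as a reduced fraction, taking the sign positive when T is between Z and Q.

Assign K = (0, 0), Z = (1, 0), D = (0, 1), F = (2, 3) — the answer is frame-independent, so this choice is without loss of generality.
1. X is the midpoint of ZF ⇒ X = (3/2, 3/2)
2. T is the centroid of triangle FXK ⇒ T = (7/6, 3/2)
line ZT meets XK at Q = (9/8, 9/8)
T = Z + t·(Q−Z) with t = 4/3, so ZT:TQ = 4/3:-1/3

ZT:TQ = -4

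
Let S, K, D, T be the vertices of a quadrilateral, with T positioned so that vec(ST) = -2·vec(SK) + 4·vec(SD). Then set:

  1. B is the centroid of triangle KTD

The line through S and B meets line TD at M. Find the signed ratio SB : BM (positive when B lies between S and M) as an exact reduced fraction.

Work in coordinates with S = (0, 0), K = (1, 0), D = (0, 1), T = (-2, 4).
1. B is the centroid of triangle KTD ⇒ B = (-1/3, 5/3)
line SB meets TD at M = (-2/7, 10/7)
B = S + t·(M−S) with t = 7/6, so SB:BM = 7/6:-1/6

SB:BM = -7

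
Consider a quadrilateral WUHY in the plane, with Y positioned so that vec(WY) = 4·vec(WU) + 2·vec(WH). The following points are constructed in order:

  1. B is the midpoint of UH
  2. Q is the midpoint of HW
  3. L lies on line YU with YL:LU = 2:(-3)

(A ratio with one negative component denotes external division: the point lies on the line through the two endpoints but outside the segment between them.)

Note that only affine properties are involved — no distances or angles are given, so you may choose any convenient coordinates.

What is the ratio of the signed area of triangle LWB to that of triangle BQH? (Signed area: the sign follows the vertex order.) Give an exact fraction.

Assign W = (0, 0), U = (1, 0), H = (0, 1), Y = (4, 2) — the answer is frame-independent, so this choice is without loss of generality.
1. B is the midpoint of UH ⇒ B = (1/2, 1/2)
2. Q is the midpoint of HW ⇒ Q = (0, 1/2)
3. L lies on line YU with YL:LU = 2:(-3) ⇒ L = (10, 6)
2·[LWB] = -2, 2·[BQH] = -1/4
[LWB]:[BQH] = -2:-1/4 = 8

[LWB]:[BQH] = 8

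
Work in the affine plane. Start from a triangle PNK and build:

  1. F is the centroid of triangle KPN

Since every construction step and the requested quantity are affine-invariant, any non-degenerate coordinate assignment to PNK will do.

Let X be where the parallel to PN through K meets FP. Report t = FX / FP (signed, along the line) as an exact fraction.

t = -2

Assign P = (0, 0), N = (1, 0), K = (0, 1) — the answer is frame-independent, so this choice is without loss of generality.
1. F is the centroid of triangle KPN ⇒ F = (1/3, 1/3)
through K parallel to PN: direction (1, 0); meets FP at X = (1, 1)
X = F + t·(P−F) with t = -2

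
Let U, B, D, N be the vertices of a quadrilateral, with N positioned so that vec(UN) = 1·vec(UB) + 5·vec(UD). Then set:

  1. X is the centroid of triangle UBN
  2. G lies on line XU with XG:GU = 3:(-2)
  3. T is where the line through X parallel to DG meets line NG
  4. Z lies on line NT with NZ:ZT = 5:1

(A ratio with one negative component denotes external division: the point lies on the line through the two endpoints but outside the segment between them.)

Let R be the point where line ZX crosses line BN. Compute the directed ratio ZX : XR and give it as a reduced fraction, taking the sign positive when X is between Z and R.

ZX:XR = 33/2

Assign U = (0, 0), B = (1, 0), D = (0, 1), N = (1, 5) — the answer is frame-independent, so this choice is without loss of generality.
1. X is the centroid of triangle UBN ⇒ X = (2/3, 5/3)
2. G lies on line XU with XG:GU = 3:(-2) ⇒ G = (-4/3, -10/3)
3. T is where the line through X parallel to DG meets line NG ⇒ T = (-6, -20)
4. Z lies on line NT with NZ:ZT = 5:1 ⇒ Z = (-29/6, -95/6)
line ZX meets BN at R = (1, 30/11)
X = Z + t·(R−Z) with t = 33/35, so ZX:XR = 33/35:2/35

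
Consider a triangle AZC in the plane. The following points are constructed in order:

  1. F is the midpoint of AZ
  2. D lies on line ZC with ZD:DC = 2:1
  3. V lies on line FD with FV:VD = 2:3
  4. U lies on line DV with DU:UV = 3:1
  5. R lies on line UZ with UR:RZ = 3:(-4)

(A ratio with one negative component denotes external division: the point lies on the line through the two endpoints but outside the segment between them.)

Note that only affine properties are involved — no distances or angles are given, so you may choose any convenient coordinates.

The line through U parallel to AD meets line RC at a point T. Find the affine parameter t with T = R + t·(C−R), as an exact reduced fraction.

t = 93/64

Set A = (0, 0), Z = (1, 0), C = (0, 1); any affine frame gives the same invariant.
1. F is the midpoint of AZ ⇒ F = (1/2, 0)
2. D lies on line ZC with ZD:DC = 2:1 ⇒ D = (1/3, 2/3)
3. V lies on line FD with FV:VD = 2:3 ⇒ V = (13/30, 4/15)
4. U lies on line DV with DU:UV = 3:1 ⇒ U = (49/120, 11/30)
5. R lies on line UZ with UR:RZ = 3:(-4) ⇒ R = (-41/30, 22/15)
through U parallel to AD: direction (1/3, 2/3); meets RC at T = (1189/1920, 757/960)
T = R + t·(C−R) with t = 93/64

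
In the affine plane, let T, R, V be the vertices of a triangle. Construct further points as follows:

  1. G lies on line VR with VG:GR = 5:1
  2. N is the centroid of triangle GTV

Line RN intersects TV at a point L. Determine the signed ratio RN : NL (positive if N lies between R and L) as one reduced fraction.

RN:NL = 13/5

Work in coordinates with T = (0, 0), R = (1, 0), V = (0, 1).
1. G lies on line VR with VG:GR = 5:1 ⇒ G = (5/6, 1/6)
2. N is the centroid of triangle GTV ⇒ N = (5/18, 7/18)
line RN meets TV at L = (0, 7/13)
N = R + t·(L−R) with t = 13/18, so RN:NL = 13/18:5/18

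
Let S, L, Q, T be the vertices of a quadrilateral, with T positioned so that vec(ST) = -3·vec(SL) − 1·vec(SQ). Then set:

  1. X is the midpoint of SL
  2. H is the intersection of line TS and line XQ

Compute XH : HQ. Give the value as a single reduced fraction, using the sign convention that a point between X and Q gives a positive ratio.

Work in coordinates with S = (0, 0), L = (1, 0), Q = (0, 1), T = (-3, -1).
1. X is the midpoint of SL ⇒ X = (1/2, 0)
2. H is the intersection of line TS and line XQ ⇒ H = (3/7, 1/7)
H = X + t·(Q−X) with t = 1/7, so XH:HQ = t:(1−t) = 1/7:6/7

XH:HQ = 1/6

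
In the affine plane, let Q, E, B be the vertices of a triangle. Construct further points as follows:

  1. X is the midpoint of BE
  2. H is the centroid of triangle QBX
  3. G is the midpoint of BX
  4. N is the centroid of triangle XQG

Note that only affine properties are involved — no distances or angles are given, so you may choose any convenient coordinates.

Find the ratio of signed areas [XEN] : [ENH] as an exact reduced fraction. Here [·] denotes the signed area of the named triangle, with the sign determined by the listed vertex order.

Work in coordinates with Q = (0, 0), E = (1, 0), B = (0, 1).
1. X is the midpoint of BE ⇒ X = (1/2, 1/2)
2. H is the centroid of triangle QBX ⇒ H = (1/6, 1/2)
3. G is the midpoint of BX ⇒ G = (1/4, 3/4)
4. N is the centroid of triangle XQG ⇒ N = (1/4, 5/12)
2·[XEN] = -1/6, 2·[ENH] = -1/36
[XEN]:[ENH] = -1/6:-1/36 = 6

[XEN]:[ENH] = 6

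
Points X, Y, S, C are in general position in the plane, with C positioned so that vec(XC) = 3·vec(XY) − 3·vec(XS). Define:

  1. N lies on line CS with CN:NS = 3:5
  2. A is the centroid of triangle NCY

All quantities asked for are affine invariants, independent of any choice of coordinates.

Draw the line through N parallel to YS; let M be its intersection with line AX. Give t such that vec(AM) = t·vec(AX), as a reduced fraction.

t = 2/11

Assign X = (0, 0), Y = (1, 0), S = (0, 1), C = (3, -3) — the answer is frame-independent, so this choice is without loss of generality.
1. N lies on line CS with CN:NS = 3:5 ⇒ N = (15/8, -3/2)
2. A is the centroid of triangle NCY ⇒ A = (47/24, -3/2)
through N parallel to YS: direction (-1, 1); meets AX at M = (141/88, -27/22)
M = A + t·(X−A) with t = 2/11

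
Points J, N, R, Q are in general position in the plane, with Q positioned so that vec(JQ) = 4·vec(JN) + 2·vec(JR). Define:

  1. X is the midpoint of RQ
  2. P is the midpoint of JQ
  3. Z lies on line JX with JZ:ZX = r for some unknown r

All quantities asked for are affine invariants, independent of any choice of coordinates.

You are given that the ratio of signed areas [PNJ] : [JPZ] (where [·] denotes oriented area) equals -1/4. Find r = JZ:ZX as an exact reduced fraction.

Assign J = (0, 0), N = (1, 0), R = (0, 1), Q = (4, 2) — the answer is frame-independent, so this choice is without loss of generality.
1. X is the midpoint of RQ ⇒ X = (2, 3/2)
2. P is the midpoint of JQ ⇒ P = (2, 1)
3. With JZ:ZX = r, write λ = r/(r+1) so Z = J + λ·(X−J); Z is affine-linear in λ
Every point depending on Z is an affine combination of Z and λ-independent points, so each such coordinate is linear in λ; the λ² term in each signed area is a multiple of (X−J)×(X−J) = 0, so 2·[PNJ] and 2·[JPZ] are each linear in λ. Evaluating at λ=0 and λ=1:
  2·[PNJ] = -1,   2·[JPZ] = λ
So [PNJ]:[JPZ] = (-1) / (λ). Setting this equal to -1/4:
  -1 = -1/4·(λ)  ⇒  λ = 4
Then r = λ/(1−λ) = (4)/(-3) = -4/3. Check: with r = -4/3, Z = (8, 6) and [PNJ]:[JPZ] = -1/4 as required.

r = -4/3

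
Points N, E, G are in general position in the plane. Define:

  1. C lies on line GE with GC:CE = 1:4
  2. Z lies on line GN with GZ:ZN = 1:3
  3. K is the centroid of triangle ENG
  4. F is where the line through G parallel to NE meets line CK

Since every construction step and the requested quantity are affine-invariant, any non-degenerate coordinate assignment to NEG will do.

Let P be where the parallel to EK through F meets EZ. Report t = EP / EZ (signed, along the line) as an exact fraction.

t = 16/7

Assign N = (0, 0), E = (1, 0), G = (0, 1) — the answer is frame-independent, so this choice is without loss of generality.
1. C lies on line GE with GC:CE = 1:4 ⇒ C = (1/5, 4/5)
2. Z lies on line GN with GZ:ZN = 1:3 ⇒ Z = (0, 3/4)
3. K is the centroid of triangle ENG ⇒ K = (1/3, 1/3)
4. F is where the line through G parallel to NE meets line CK ⇒ F = (1/7, 1)
through F parallel to EK: direction (-2/3, 1/3); meets EZ at P = (-9/7, 12/7)
P = E + t·(Z−E) with t = 16/7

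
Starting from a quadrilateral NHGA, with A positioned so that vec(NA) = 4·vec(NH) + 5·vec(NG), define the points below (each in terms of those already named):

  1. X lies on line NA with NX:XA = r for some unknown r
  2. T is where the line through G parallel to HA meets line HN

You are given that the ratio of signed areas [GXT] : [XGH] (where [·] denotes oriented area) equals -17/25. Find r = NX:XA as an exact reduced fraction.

r = 1/3

Set N = (0, 0), H = (1, 0), G = (0, 1), A = (4, 5); any affine frame gives the same invariant.
1. With NX:XA = r, write λ = r/(r+1) so X = N + λ·(A−N); X is affine-linear in λ
2. T is where the line through G parallel to HA meets line HN ⇒ T = (-3/5, 0)
Every point depending on X is an affine combination of X and λ-independent points, so each such coordinate is linear in λ; the λ² term in each signed area is a multiple of (A−N)×(A−N) = 0, so 2·[GXT] and 2·[XGH] are each linear in λ. Evaluating at λ=0 and λ=1:
  2·[GXT] = −λ − 3/5,   2·[XGH] = 9·λ − 1
So [GXT]:[XGH] = (−λ − 3/5) / (9·λ − 1). Setting this equal to -17/25:
  −λ − 3/5 = -17/25·(9·λ − 1)  ⇒  λ = 1/4
Then r = λ/(1−λ) = (1/4)/(3/4) = 1/3. Check: with r = 1/3, X = (1, 5/4) and [GXT]:[XGH] = -17/25 as required.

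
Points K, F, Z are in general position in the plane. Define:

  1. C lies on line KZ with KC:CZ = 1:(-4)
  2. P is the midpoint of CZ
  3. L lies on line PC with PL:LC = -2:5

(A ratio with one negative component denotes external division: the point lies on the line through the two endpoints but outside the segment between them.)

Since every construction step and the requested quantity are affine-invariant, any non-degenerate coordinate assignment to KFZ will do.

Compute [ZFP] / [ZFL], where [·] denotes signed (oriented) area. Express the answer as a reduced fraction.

Choose coordinates K = (0, 0), F = (1, 0), Z = (0, 1).
1. C lies on line KZ with KC:CZ = 1:(-4) ⇒ C = (0, -1/3)
2. P is the midpoint of CZ ⇒ P = (0, 1/3)
3. L lies on line PC with PL:LC = -2:5 ⇒ L = (0, 7/9)
2·[ZFP] = -2/3, 2·[ZFL] = -2/9
[ZFP]:[ZFL] = -2/3:-2/9 = 3

[ZFP]:[ZFL] = 3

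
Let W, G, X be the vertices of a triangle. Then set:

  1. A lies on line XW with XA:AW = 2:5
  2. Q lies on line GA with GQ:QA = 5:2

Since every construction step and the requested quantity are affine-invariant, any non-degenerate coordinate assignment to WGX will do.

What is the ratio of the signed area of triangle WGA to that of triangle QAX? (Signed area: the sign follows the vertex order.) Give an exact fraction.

Set W = (0, 0), G = (1, 0), X = (0, 1); any affine frame gives the same invariant.
1. A lies on line XW with XA:AW = 2:5 ⇒ A = (0, 5/7)
2. Q lies on line GA with GQ:QA = 5:2 ⇒ Q = (2/7, 25/49)
2·[WGA] = 5/7, 2·[QAX] = -4/49
[WGA]:[QAX] = 5/7:-4/49 = -35/4

[WGA]:[QAX] = -35/4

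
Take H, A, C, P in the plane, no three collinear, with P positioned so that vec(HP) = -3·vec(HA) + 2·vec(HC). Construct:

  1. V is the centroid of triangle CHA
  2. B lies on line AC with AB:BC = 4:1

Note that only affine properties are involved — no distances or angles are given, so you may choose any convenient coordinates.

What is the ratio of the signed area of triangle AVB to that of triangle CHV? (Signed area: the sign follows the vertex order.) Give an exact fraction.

Set H = (0, 0), A = (1, 0), C = (0, 1), P = (-3, 2); any affine frame gives the same invariant.
1. V is the centroid of triangle CHA ⇒ V = (1/3, 1/3)
2. B lies on line AC with AB:BC = 4:1 ⇒ B = (1/5, 4/5)
2·[AVB] = -4/15, 2·[CHV] = 1/3
[AVB]:[CHV] = -4/15:1/3 = -4/5

[AVB]:[CHV] = -4/5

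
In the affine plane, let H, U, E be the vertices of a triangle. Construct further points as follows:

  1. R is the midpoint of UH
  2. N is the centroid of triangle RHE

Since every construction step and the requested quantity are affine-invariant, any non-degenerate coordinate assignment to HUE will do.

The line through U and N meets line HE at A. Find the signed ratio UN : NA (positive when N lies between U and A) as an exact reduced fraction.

Set H = (0, 0), U = (1, 0), E = (0, 1); any affine frame gives the same invariant.
1. R is the midpoint of UH ⇒ R = (1/2, 0)
2. N is the centroid of triangle RHE ⇒ N = (1/6, 1/3)
line UN meets HE at A = (0, 2/5)
N = U + t·(A−U) with t = 5/6, so UN:NA = 5/6:1/6

UN:NA = 5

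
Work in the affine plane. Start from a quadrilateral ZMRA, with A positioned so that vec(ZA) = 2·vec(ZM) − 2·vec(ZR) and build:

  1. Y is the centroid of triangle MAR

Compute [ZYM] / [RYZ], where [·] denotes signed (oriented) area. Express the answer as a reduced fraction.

Work in coordinates with Z = (0, 0), M = (1, 0), R = (0, 1), A = (2, -2).
1. Y is the centroid of triangle MAR ⇒ Y = (1, -1/3)
2·[ZYM] = 1/3, 2·[RYZ] = -1
[ZYM]:[RYZ] = 1/3:-1 = -1/3

[ZYM]:[RYZ] = -1/3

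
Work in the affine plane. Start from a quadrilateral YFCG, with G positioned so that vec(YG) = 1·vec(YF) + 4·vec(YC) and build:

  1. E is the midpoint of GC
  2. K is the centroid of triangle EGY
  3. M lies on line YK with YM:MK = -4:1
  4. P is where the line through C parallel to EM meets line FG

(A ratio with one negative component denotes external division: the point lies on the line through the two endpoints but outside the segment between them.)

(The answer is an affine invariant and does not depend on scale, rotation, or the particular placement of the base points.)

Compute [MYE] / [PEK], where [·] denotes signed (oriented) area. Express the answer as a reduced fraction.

Set Y = (0, 0), F = (1, 0), C = (0, 1), G = (1, 4); any affine frame gives the same invariant.
1. E is the midpoint of GC ⇒ E = (1/2, 5/2)
2. K is the centroid of triangle EGY ⇒ K = (1/2, 13/6)
3. M lies on line YK with YM:MK = -4:1 ⇒ M = (2/3, 26/9)
4. P is where the line through C parallel to EM meets line FG ⇒ P = (1, 10/3)
2·[MYE] = -2/9, 2·[PEK] = 1/6
[MYE]:[PEK] = -2/9:1/6 = -4/3

[MYE]:[PEK] = -4/3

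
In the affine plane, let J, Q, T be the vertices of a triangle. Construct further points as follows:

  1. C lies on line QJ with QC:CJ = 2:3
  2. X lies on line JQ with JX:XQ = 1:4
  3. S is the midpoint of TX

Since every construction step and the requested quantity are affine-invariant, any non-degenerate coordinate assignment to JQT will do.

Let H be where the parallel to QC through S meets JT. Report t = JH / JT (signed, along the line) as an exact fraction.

t = 1/2

Set J = (0, 0), Q = (1, 0), T = (0, 1); any affine frame gives the same invariant.
1. C lies on line QJ with QC:CJ = 2:3 ⇒ C = (3/5, 0)
2. X lies on line JQ with JX:XQ = 1:4 ⇒ X = (1/5, 0)
3. S is the midpoint of TX ⇒ S = (1/10, 1/2)
through S parallel to QC: direction (-2/5, 0); meets JT at H = (0, 1/2)
H = J + t·(T−J) with t = 1/2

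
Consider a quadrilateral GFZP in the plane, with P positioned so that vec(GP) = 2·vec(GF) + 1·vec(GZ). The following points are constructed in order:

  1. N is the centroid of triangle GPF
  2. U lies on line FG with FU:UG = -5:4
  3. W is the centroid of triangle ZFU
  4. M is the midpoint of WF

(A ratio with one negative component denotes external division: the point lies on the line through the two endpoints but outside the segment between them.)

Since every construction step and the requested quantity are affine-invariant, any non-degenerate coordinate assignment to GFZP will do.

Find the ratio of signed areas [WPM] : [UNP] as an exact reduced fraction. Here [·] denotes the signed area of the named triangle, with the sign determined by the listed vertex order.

Choose coordinates G = (0, 0), F = (1, 0), Z = (0, 1), P = (2, 1).
1. N is the centroid of triangle GPF ⇒ N = (1, 1/3)
2. U lies on line FG with FU:UG = -5:4 ⇒ U = (-4, 0)
3. W is the centroid of triangle ZFU ⇒ W = (-1, 1/3)
4. M is the midpoint of WF ⇒ M = (0, 1/6)
2·[WPM] = -7/6, 2·[UNP] = 3
[WPM]:[UNP] = -7/6:3 = -7/18

[WPM]:[UNP] = -7/18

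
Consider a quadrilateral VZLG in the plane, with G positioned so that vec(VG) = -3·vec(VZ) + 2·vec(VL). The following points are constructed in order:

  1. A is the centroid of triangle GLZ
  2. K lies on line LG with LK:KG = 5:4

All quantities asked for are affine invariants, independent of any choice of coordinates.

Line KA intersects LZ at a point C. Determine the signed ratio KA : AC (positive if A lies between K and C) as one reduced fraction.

KA:AC = 2/3

Assign V = (0, 0), Z = (1, 0), L = (0, 1), G = (-3, 2) — the answer is frame-independent, so this choice is without loss of generality.
1. A is the centroid of triangle GLZ ⇒ A = (-2/3, 1)
2. K lies on line LG with LK:KG = 5:4 ⇒ K = (-5/3, 14/9)
line KA meets LZ at C = (5/6, 1/6)
A = K + t·(C−K) with t = 2/5, so KA:AC = 2/5:3/5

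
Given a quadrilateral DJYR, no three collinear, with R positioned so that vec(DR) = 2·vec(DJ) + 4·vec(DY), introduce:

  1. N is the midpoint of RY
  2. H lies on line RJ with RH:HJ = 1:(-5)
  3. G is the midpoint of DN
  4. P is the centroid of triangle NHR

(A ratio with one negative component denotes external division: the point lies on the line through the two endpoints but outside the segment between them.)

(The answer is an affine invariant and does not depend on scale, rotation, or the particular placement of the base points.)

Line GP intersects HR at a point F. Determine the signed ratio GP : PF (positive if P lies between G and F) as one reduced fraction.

GP:PF = 29/10

Set D = (0, 0), J = (1, 0), Y = (0, 1), R = (2, 4); any affine frame gives the same invariant.
1. N is the midpoint of RY ⇒ N = (1, 5/2)
2. H lies on line RJ with RH:HJ = 1:(-5) ⇒ H = (9/4, 5)
3. G is the midpoint of DN ⇒ G = (1/2, 5/4)
4. P is the centroid of triangle NHR ⇒ P = (7/4, 23/6)
line GP meets HR at F = (253/116, 137/29)
P = G + t·(F−G) with t = 29/39, so GP:PF = 29/39:10/39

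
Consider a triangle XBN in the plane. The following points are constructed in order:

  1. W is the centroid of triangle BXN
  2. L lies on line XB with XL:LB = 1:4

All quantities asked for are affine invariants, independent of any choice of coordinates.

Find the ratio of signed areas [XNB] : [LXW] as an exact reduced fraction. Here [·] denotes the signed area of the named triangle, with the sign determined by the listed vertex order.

[XNB]:[LXW] = 15

Work in coordinates with X = (0, 0), B = (1, 0), N = (0, 1).
1. W is the centroid of triangle BXN ⇒ W = (1/3, 1/3)
2. L lies on line XB with XL:LB = 1:4 ⇒ L = (1/5, 0)
2·[XNB] = -1, 2·[LXW] = -1/15
[XNB]:[LXW] = -1:-1/15 = 15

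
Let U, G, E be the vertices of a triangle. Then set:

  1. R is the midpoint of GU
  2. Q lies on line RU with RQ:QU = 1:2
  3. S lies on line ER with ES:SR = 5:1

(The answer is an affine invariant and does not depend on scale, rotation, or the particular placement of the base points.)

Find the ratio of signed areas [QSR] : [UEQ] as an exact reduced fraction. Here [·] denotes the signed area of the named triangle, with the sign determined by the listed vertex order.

Set U = (0, 0), G = (1, 0), E = (0, 1); any affine frame gives the same invariant.
1. R is the midpoint of GU ⇒ R = (1/2, 0)
2. Q lies on line RU with RQ:QU = 1:2 ⇒ Q = (1/3, 0)
3. S lies on line ER with ES:SR = 5:1 ⇒ S = (5/12, 1/6)
2·[QSR] = -1/36, 2·[UEQ] = -1/3
[QSR]:[UEQ] = -1/36:-1/3 = 1/12

[QSR]:[UEQ] = 1/12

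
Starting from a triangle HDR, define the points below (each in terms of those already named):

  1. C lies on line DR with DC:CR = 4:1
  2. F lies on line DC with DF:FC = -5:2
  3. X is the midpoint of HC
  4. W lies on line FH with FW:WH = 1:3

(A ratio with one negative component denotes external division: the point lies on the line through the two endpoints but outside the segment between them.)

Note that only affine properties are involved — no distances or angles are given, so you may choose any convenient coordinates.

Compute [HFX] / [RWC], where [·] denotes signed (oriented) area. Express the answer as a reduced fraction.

[HFX]:[RWC] = -16/3

Choose coordinates H = (0, 0), D = (1, 0), R = (0, 1).
1. C lies on line DR with DC:CR = 4:1 ⇒ C = (1/5, 4/5)
2. F lies on line DC with DF:FC = -5:2 ⇒ F = (-1/3, 4/3)
3. X is the midpoint of HC ⇒ X = (1/10, 2/5)
4. W lies on line FH with FW:WH = 1:3 ⇒ W = (-1/4, 1)
2·[HFX] = -4/15, 2·[RWC] = 1/20
[HFX]:[RWC] = -4/15:1/20 = -16/3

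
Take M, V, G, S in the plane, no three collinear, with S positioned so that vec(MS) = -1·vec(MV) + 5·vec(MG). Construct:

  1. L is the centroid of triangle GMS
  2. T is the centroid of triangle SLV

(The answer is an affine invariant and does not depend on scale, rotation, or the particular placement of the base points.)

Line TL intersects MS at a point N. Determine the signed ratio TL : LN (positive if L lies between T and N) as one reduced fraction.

Set M = (0, 0), V = (1, 0), G = (0, 1), S = (-1, 5); any affine frame gives the same invariant.
1. L is the centroid of triangle GMS ⇒ L = (-1/3, 2)
2. T is the centroid of triangle SLV ⇒ T = (-1/9, 7/3)
line TL meets MS at N = (-5/13, 25/13)
L = T + t·(N−T) with t = 13/16, so TL:LN = 13/16:3/16

TL:LN = 13/3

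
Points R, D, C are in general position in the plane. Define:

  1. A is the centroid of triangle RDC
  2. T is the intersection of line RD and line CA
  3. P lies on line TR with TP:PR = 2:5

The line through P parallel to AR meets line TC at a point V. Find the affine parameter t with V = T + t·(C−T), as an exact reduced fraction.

Choose coordinates R = (0, 0), D = (1, 0), C = (0, 1).
1. A is the centroid of triangle RDC ⇒ A = (1/3, 1/3)
2. T is the intersection of line RD and line CA ⇒ T = (1/2, 0)
3. P lies on line TR with TP:PR = 2:5 ⇒ P = (5/14, 0)
through P parallel to AR: direction (-1/3, -1/3); meets TC at V = (19/42, 2/21)
V = T + t·(C−T) with t = 2/21

t = 2/21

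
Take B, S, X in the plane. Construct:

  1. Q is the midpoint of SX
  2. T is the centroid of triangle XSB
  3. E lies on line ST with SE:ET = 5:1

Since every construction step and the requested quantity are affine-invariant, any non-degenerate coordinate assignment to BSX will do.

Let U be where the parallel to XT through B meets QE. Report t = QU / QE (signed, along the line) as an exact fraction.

t = 9/2

Set B = (0, 0), S = (1, 0), X = (0, 1); any affine frame gives the same invariant.
1. Q is the midpoint of SX ⇒ Q = (1/2, 1/2)
2. T is the centroid of triangle XSB ⇒ T = (1/3, 1/3)
3. E lies on line ST with SE:ET = 5:1 ⇒ E = (4/9, 5/18)
through B parallel to XT: direction (1/3, -2/3); meets QE at U = (1/4, -1/2)
U = Q + t·(E−Q) with t = 9/2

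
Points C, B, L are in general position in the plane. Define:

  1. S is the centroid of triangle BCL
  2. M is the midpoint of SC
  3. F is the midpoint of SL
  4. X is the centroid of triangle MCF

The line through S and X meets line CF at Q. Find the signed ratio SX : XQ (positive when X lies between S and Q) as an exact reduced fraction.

Work in coordinates with C = (0, 0), B = (1, 0), L = (0, 1).
1. S is the centroid of triangle BCL ⇒ S = (1/3, 1/3)
2. M is the midpoint of SC ⇒ M = (1/6, 1/6)
3. F is the midpoint of SL ⇒ F = (1/6, 2/3)
4. X is the centroid of triangle MCF ⇒ X = (1/9, 5/18)
line SX meets CF at Q = (1/15, 4/15)
X = S + t·(Q−S) with t = 5/6, so SX:XQ = 5/6:1/6

SX:XQ = 5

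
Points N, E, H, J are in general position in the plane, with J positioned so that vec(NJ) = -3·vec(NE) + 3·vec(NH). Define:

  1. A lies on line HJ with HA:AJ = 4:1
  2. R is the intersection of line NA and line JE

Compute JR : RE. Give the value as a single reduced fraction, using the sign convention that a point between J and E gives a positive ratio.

JR:RE = 3/13

Work in coordinates with N = (0, 0), E = (1, 0), H = (0, 1), J = (-3, 3).
1. A lies on line HJ with HA:AJ = 4:1 ⇒ A = (-12/5, 13/5)
2. R is the intersection of line NA and line JE ⇒ R = (-9/4, 39/16)
R = J + t·(E−J) with t = 3/16, so JR:RE = t:(1−t) = 3/16:13/16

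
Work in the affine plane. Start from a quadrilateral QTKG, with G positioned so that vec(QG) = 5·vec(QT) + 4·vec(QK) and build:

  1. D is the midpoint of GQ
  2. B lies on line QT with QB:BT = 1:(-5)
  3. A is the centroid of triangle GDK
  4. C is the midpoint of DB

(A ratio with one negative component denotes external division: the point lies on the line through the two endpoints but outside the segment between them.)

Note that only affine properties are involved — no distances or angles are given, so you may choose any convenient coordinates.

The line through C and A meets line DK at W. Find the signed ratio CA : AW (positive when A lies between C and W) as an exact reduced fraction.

Choose coordinates Q = (0, 0), T = (1, 0), K = (0, 1), G = (5, 4).
1. D is the midpoint of GQ ⇒ D = (5/2, 2)
2. B lies on line QT with QB:BT = 1:(-5) ⇒ B = (-1/4, 0)
3. A is the centroid of triangle GDK ⇒ A = (5/2, 7/3)
4. C is the midpoint of DB ⇒ C = (9/8, 1)
line CA meets DK at W = (90/47, 83/47)
A = C + t·(W−C) with t = 47/27, so CA:AW = 47/27:-20/27

CA:AW = -47/20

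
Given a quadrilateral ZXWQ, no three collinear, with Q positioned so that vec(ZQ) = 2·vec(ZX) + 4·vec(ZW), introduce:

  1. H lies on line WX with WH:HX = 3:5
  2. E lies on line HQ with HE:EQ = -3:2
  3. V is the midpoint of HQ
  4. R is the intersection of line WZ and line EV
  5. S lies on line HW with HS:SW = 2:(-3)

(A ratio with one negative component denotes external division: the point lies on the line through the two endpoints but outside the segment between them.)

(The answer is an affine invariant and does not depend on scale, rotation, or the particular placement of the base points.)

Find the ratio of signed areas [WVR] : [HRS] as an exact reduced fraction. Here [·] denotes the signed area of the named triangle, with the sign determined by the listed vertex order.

[WVR]:[HRS] = -19/12

Assign Z = (0, 0), X = (1, 0), W = (0, 1), Q = (2, 4) — the answer is frame-independent, so this choice is without loss of generality.
1. H lies on line WX with WH:HX = 3:5 ⇒ H = (3/8, 5/8)
2. E lies on line HQ with HE:EQ = -3:2 ⇒ E = (21/4, 43/4)
3. V is the midpoint of HQ ⇒ V = (19/16, 37/16)
4. R is the intersection of line WZ and line EV ⇒ R = (0, -2/13)
5. S lies on line HW with HS:SW = 2:(-3) ⇒ S = (9/8, -1/8)
2·[WVR] = -285/208, 2·[HRS] = 45/52
[WVR]:[HRS] = -285/208:45/52 = -19/12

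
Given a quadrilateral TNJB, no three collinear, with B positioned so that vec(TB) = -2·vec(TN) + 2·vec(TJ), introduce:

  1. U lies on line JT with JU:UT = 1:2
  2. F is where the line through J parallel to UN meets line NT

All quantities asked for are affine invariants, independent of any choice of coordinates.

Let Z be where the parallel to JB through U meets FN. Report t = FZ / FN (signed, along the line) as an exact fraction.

t = 1/3

Assign T = (0, 0), N = (1, 0), J = (0, 1), B = (-2, 2) — the answer is frame-independent, so this choice is without loss of generality.
1. U lies on line JT with JU:UT = 1:2 ⇒ U = (0, 2/3)
2. F is where the line through J parallel to UN meets line NT ⇒ F = (3/2, 0)
through U parallel to JB: direction (-2, 1); meets FN at Z = (4/3, 0)
Z = F + t·(N−F) with t = 1/3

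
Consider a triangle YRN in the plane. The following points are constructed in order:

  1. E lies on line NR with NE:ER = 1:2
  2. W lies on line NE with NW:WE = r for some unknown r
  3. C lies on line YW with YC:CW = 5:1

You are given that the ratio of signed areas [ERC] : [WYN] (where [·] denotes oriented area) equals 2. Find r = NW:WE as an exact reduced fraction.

r = 1/5

Assign Y = (0, 0), R = (1, 0), N = (0, 1) — the answer is frame-independent, so this choice is without loss of generality.
1. E lies on line NR with NE:ER = 1:2 ⇒ E = (1/3, 2/3)
2. With NW:WE = r, write λ = r/(r+1) so W = N + λ·(E−N); W is affine-linear in λ
3. C lies on line YW with YC:CW = 5:1 ⇒ C is an affine combination of earlier points and hence also affine-linear in λ
Every point depending on W is an affine combination of W and λ-independent points, so each such coordinate is linear in λ; the λ² term in each signed area is a multiple of (E−N)×(E−N) = 0, so 2·[ERC] and 2·[WYN] are each linear in λ. Evaluating at λ=0 and λ=1:
  2·[ERC] = -1/9,   2·[WYN] = -1/3·λ
So [ERC]:[WYN] = (-1/9) / (-1/3·λ). Setting this equal to 2:
  -1/9 = 2·(-1/3·λ)  ⇒  λ = 1/6
Then r = λ/(1−λ) = (1/6)/(5/6) = 1/5. Check: with r = 1/5, W = (1/18, 17/18) and [ERC]:[WYN] = 2 as required.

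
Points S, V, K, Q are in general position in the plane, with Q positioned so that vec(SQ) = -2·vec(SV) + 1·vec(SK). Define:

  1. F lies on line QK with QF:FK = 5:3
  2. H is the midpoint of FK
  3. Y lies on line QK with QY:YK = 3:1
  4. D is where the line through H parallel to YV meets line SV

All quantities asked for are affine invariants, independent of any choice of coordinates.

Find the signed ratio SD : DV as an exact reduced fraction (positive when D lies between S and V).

SD:DV = -9

Assign S = (0, 0), V = (1, 0), K = (0, 1), Q = (-2, 1) — the answer is frame-independent, so this choice is without loss of generality.
1. F lies on line QK with QF:FK = 5:3 ⇒ F = (-3/4, 1)
2. H is the midpoint of FK ⇒ H = (-3/8, 1)
3. Y lies on line QK with QY:YK = 3:1 ⇒ Y = (-1/2, 1)
4. D is where the line through H parallel to YV meets line SV ⇒ D = (9/8, 0)
D = S + t·(V−S) with t = 9/8, so SD:DV = t:(1−t) = 9/8:-1/8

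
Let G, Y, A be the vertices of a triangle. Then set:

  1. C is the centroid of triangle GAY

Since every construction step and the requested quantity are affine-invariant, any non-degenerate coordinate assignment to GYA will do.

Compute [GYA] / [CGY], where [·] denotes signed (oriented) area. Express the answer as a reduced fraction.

[GYA]:[CGY] = 3

Assign G = (0, 0), Y = (1, 0), A = (0, 1) — the answer is frame-independent, so this choice is without loss of generality.
1. C is the centroid of triangle GAY ⇒ C = (1/3, 1/3)
2·[GYA] = 1, 2·[CGY] = 1/3
[GYA]:[CGY] = 1:1/3 = 3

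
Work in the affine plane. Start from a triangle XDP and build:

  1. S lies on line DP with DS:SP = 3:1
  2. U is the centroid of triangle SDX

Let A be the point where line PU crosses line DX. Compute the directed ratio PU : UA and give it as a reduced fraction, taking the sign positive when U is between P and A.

PU:UA = 3

Choose coordinates X = (0, 0), D = (1, 0), P = (0, 1).
1. S lies on line DP with DS:SP = 3:1 ⇒ S = (1/4, 3/4)
2. U is the centroid of triangle SDX ⇒ U = (5/12, 1/4)
line PU meets DX at A = (5/9, 0)
U = P + t·(A−P) with t = 3/4, so PU:UA = 3/4:1/4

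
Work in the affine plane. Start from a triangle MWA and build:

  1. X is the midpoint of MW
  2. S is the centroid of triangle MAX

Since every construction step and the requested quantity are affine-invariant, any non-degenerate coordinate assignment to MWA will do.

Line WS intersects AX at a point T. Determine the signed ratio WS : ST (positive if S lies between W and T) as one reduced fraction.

Work in coordinates with M = (0, 0), W = (1, 0), A = (0, 1).
1. X is the midpoint of MW ⇒ X = (1/2, 0)
2. S is the centroid of triangle MAX ⇒ S = (1/6, 1/3)
line WS meets AX at T = (3/8, 1/4)
S = W + t·(T−W) with t = 4/3, so WS:ST = 4/3:-1/3

WS:ST = -4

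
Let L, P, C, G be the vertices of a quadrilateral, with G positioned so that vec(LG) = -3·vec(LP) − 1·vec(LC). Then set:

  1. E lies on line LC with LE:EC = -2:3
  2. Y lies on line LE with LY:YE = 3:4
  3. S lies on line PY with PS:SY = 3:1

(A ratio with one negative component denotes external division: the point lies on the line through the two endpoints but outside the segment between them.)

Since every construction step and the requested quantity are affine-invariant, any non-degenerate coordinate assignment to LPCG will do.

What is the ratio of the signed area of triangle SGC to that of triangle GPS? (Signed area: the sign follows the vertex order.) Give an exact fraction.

Work in coordinates with L = (0, 0), P = (1, 0), C = (0, 1), G = (-3, -1).
1. E lies on line LC with LE:EC = -2:3 ⇒ E = (0, -2)
2. Y lies on line LE with LY:YE = 3:4 ⇒ Y = (0, -6/7)
3. S lies on line PY with PS:SY = 3:1 ⇒ S = (1/4, -9/14)
2·[SGC] = -38/7, 2·[GPS] = -51/28
[SGC]:[GPS] = -38/7:-51/28 = 152/51

[SGC]:[GPS] = 152/51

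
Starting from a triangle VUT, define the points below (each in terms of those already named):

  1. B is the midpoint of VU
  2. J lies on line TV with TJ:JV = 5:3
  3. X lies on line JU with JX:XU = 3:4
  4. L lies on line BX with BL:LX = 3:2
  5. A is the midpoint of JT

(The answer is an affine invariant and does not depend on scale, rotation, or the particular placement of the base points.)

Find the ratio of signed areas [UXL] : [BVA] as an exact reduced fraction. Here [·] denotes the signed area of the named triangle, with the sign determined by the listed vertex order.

Assign V = (0, 0), U = (1, 0), T = (0, 1) — the answer is frame-independent, so this choice is without loss of generality.
1. B is the midpoint of VU ⇒ B = (1/2, 0)
2. J lies on line TV with TJ:JV = 5:3 ⇒ J = (0, 3/8)
3. X lies on line JU with JX:XU = 3:4 ⇒ X = (3/7, 3/14)
4. L lies on line BX with BL:LX = 3:2 ⇒ L = (16/35, 9/70)
5. A is the midpoint of JT ⇒ A = (0, 11/16)
2·[UXL] = 3/70, 2·[BVA] = -11/32
[UXL]:[BVA] = 3/70:-11/32 = -48/385

[UXL]:[BVA] = -48/385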